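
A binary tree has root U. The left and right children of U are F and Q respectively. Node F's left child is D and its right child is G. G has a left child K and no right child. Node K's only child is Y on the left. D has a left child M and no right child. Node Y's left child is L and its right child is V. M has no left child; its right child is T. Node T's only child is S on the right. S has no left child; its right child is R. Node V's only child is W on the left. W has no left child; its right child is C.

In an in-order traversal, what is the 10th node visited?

In-order visits the left subtree, then the node, then the right subtree.
At U: go left to F.
  At F: go left to D.
    At D: go left to M.
      At M: no left child.
      Visit M.
      At M: go right to T.
        At T: no left child.
        Visit T.
        At T: go right to S.
          At S: no left child.
          Visit S.
          At S: go right to R.
            R is a leaf — visit R.
    Visit D.
    At D: no right child.
  Visit F.
  At F: go right to G.
    At G: go left to K.
      At K: go left to Y.
        At Y: go left to L.
          L is a leaf — visit L.
        Visit Y.
        At Y: go right to V.
          At V: go left to W.
            At W: no left child.
            Visit W.
            At W: go right to C.
              C is a leaf — visit C.
          Visit V.
          At V: no right child.
      Visit K.
      At K: no right child.
    Visit G.
    At G: no right child.
Visit U.
At U: go right to Q.
  Q is a leaf — visit Q.
Full in-order sequence: M, T, S, R, D, F, L, Y, W, C, V, K, G, U, Q.

C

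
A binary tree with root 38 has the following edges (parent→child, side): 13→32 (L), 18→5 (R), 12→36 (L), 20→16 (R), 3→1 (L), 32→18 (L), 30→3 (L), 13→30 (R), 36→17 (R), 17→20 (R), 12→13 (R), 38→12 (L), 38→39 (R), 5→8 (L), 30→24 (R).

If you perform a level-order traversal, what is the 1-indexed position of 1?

Level-order visits nodes level by level from the root, left to right within each level.
Level 0: 38
Level 1: 12, 39
Level 2: 36, 13
Level 3: 17, 32, 30
Level 4: 20, 18, 3, 24
Level 5: 16, 5, 1
Level 6: 8
Full level-order sequence: 38, 12, 39, 36, 13, 17, 32, 30, 20, 18, 3, 24, 16, 5, 1, 8.

15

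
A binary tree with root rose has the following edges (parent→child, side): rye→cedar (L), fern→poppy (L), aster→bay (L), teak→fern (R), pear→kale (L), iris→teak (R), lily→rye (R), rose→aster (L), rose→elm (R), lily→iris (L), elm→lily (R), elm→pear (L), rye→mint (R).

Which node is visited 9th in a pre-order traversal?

Pre-order visits the node, then its left subtree, then its right subtree.
Visit rose.
At rose: go left to aster.
  Visit aster.
  At aster: go left to bay.
    bay is a leaf — visit bay.
  At aster: no right child.
At rose: go right to elm.
  Visit elm.
  At elm: go left to pear.
    Visit pear.
    At pear: go left to kale.
      kale is a leaf — visit kale.
    At pear: no right child.
  At elm: go right to lily.
    Visit lily.
    At lily: go left to iris.
      Visit iris.
      At iris: no left child.
      At iris: go right to teak.
        Visit teak.
        At teak: no left child.
        At teak: go right to fern.
          Visit fern.
          At fern: go left to poppy.
            poppy is a leaf — visit poppy.
          At fern: no right child.
    At lily: go right to rye.
      Visit rye.
      At rye: go left to cedar.
        cedar is a leaf — visit cedar.
      At rye: go right to mint.
        mint is a leaf — visit mint.
Full pre-order sequence: rose, aster, bay, elm, pear, kale, lily, iris, teak, fern, poppy, rye, cedar, mint.

teak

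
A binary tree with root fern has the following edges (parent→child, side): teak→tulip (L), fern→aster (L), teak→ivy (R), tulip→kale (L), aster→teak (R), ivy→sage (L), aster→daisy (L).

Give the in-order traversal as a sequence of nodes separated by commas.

In-order visits the left subtree, then the node, then the right subtree.
At fern: go left to aster.
  At aster: go left to daisy.
    daisy is a leaf — visit daisy.
  Visit aster.
  At aster: go right to teak.
    At teak: go left to tulip.
      At tulip: go left to kale.
        kale is a leaf — visit kale.
      Visit tulip.
      At tulip: no right child.
    Visit teak.
    At teak: go right to ivy.
      At ivy: go left to sage.
        sage is a leaf — visit sage.
      Visit ivy.
      At ivy: no right child.
Visit fern.
At fern: no right child.

daisy, aster, kale, tulip, teak, sage, ivy, fern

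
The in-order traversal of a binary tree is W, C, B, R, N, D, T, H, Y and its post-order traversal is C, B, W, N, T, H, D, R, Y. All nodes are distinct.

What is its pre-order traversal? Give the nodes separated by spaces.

The last element of post-order is the root; it splits in-order into left and right subtrees.
Root Y: left subtree has 8 nodes {W, C, B, R, N, D, T, H}, right has 0 { }.
  Root R: left subtree has 3 nodes {W, C, B}, right has 4 {N, D, T, H}.
    Root W: left subtree has 0 nodes { }, right has 2 {C, B}.
      Root B: left subtree has 1 node {C}, right has 0 { }.
    Root D: left subtree has 1 node {N}, right has 2 {T, H}.
      Root H: left subtree has 1 node {T}, right has 0 { }.

Y R W B C D N H T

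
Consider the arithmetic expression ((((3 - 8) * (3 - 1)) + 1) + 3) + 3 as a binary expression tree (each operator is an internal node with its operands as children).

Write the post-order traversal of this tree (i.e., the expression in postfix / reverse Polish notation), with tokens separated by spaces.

3 8 - 3 1 - * 1 + 3 + 3 +

Post-order on an expression tree gives postfix notation: for each operator, emit left operand, right operand, then the operator.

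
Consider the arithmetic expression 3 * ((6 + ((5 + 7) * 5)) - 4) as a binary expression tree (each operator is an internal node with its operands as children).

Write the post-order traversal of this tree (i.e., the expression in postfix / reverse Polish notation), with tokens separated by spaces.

3 6 5 7 + 5 * + 4 - *

Post-order on an expression tree gives postfix notation: for each operator, emit left operand, right operand, then the operator.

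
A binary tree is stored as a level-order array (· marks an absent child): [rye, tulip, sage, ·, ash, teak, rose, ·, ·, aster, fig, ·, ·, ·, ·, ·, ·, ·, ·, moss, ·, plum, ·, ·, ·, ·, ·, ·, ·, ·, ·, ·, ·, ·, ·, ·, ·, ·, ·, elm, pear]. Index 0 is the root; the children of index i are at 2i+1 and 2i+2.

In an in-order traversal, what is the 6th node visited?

ash

In-order visits the left subtree, then the node, then the right subtree.
At rye: go left to tulip.
  At tulip: no left child.
  Visit tulip.
  At tulip: go right to ash.
    At ash: go left to aster.
      At aster: go left to moss.
        At moss: go left to elm.
          elm is a leaf — visit elm.
        Visit moss.
        At moss: go right to pear.
          pear is a leaf — visit pear.
      Visit aster.
      At aster: no right child.
    Visit ash.
    At ash: go right to fig.
      At fig: go left to plum.
        plum is a leaf — visit plum.
      Visit fig.
      At fig: no right child.
Visit rye.
At rye: go right to sage.
  At sage: go left to teak.
    teak is a leaf — visit teak.
  Visit sage.
  At sage: go right to rose.
    rose is a leaf — visit rose.
Full in-order sequence: tulip, elm, moss, pear, aster, ash, plum, fig, rye, teak, sage, rose.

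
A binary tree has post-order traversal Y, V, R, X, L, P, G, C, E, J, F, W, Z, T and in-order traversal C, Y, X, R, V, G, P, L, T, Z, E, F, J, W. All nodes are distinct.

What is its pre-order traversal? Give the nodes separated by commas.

T, C, G, X, Y, R, V, P, L, Z, W, F, E, J

The last element of post-order is the root; it splits in-order into left and right subtrees.
Root T: left subtree has 8 nodes {C, Y, X, R, V, G, P, L}, right has 5 {Z, E, F, J, W}.
  Root C: left subtree has 0 nodes { }, right has 7 {Y, X, R, V, G, P, L}.
    Root G: left subtree has 4 nodes {Y, X, R, V}, right has 2 {P, L}.
      Root X: left subtree has 1 node {Y}, right has 2 {R, V}.
        Root R: left subtree has 0 nodes { }, right has 1 {V}.
      Root P: left subtree has 0 nodes { }, right has 1 {L}.
  Root Z: left subtree has 0 nodes { }, right has 4 {E, F, J, W}.
    Root W: left subtree has 3 nodes {E, F, J}, right has 0 { }.
      Root F: left subtree has 1 node {E}, right has 1 {J}.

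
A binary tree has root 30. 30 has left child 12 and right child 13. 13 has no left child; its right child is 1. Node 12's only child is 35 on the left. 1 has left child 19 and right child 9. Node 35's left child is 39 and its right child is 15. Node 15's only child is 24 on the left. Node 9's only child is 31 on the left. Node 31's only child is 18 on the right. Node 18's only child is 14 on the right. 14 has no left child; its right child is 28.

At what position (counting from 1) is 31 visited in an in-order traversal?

10

In-order visits the left subtree, then the node, then the right subtree.
At 30: go left to 12.
  At 12: go left to 35.
    At 35: go left to 39.
      39 is a leaf — visit 39.
    Visit 35.
    At 35: go right to 15.
      At 15: go left to 24.
        24 is a leaf — visit 24.
      Visit 15.
      At 15: no right child.
  Visit 12.
  At 12: no right child.
Visit 30.
At 30: go right to 13.
  At 13: no left child.
  Visit 13.
  At 13: go right to 1.
    At 1: go left to 19.
      19 is a leaf — visit 19.
    Visit 1.
    At 1: go right to 9.
      At 9: go left to 31.
        At 31: no left child.
        Visit 31.
        At 31: go right to 18.
          At 18: no left child.
          Visit 18.
          At 18: go right to 14.
            At 14: no left child.
            Visit 14.
            At 14: go right to 28.
              28 is a leaf — visit 28.
      Visit 9.
      At 9: no right child.
Full in-order sequence: 39, 35, 24, 15, 12, 30, 13, 19, 1, 31, 18, 14, 28, 9.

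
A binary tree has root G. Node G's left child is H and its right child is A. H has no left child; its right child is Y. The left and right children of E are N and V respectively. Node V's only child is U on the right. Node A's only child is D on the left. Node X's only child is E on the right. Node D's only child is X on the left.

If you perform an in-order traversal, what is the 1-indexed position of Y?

In-order visits the left subtree, then the node, then the right subtree.
At G: go left to H.
  At H: no left child.
  Visit H.
  At H: go right to Y.
    Y is a leaf — visit Y.
Visit G.
At G: go right to A.
  At A: go left to D.
    At D: go left to X.
      At X: no left child.
      Visit X.
      At X: go right to E.
        At E: go left to N.
          N is a leaf — visit N.
        Visit E.
        At E: go right to V.
          At V: no left child.
          Visit V.
          At V: go right to U.
            U is a leaf — visit U.
    Visit D.
    At D: no right child.
  Visit A.
  At A: no right child.
Full in-order sequence: H, Y, G, X, N, E, V, U, D, A.

2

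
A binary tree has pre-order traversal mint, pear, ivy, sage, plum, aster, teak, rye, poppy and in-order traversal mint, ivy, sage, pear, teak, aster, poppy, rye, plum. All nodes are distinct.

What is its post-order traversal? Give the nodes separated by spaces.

sage ivy teak poppy rye aster plum pear mint

The first element of pre-order is the root; it splits in-order into left and right subtrees.
Root mint: left subtree has 0 nodes { }, right has 8 {ivy, sage, pear, teak, aster, poppy, rye, plum}.
  Root pear: left subtree has 2 nodes {ivy, sage}, right has 5 {teak, aster, poppy, rye, plum}.
    Root ivy: left subtree has 0 nodes { }, right has 1 {sage}.
    Root plum: left subtree has 4 nodes {teak, aster, poppy, rye}, right has 0 { }.
      Root aster: left subtree has 1 node {teak}, right has 2 {poppy, rye}.
        Root rye: left subtree has 1 node {poppy}, right has 0 { }.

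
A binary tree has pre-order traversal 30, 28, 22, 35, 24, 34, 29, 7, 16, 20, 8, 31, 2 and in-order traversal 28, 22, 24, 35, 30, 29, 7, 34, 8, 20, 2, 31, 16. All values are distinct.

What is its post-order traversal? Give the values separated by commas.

The first element of pre-order is the root; it splits in-order into left and right subtrees.
Root 30: left subtree has 4 nodes {28, 22, 24, 35}, right has 8 {29, 7, 34, 8, 20, 2, 31, 16}.
  Root 28: left subtree has 0 nodes { }, right has 3 {22, 24, 35}.
    Root 22: left subtree has 0 nodes { }, right has 2 {24, 35}.
      Root 35: left subtree has 1 node {24}, right has 0 { }.
  Root 34: left subtree has 2 nodes {29, 7}, right has 5 {8, 20, 2, 31, 16}.
    Root 29: left subtree has 0 nodes { }, right has 1 {7}.
    Root 16: left subtree has 4 nodes {8, 20, 2, 31}, right has 0 { }.
      Root 20: left subtree has 1 node {8}, right has 2 {2, 31}.
        Root 31: left subtree has 1 node {2}, right has 0 { }.

24, 35, 22, 28, 7, 29, 8, 2, 31, 20, 16, 34, 30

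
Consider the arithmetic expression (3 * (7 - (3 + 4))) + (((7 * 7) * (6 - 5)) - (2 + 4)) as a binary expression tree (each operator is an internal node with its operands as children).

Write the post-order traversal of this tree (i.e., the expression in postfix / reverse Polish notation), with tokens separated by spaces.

3 7 3 4 + - * 7 7 * 6 5 - * 2 4 + - +

Post-order on an expression tree gives postfix notation: for each operator, emit left operand, right operand, then the operator.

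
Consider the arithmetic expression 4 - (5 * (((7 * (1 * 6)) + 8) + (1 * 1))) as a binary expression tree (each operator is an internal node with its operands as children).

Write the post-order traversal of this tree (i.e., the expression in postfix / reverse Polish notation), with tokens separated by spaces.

4 5 7 1 6 * * 8 + 1 1 * + * -

Post-order on an expression tree gives postfix notation: for each operator, emit left operand, right operand, then the operator.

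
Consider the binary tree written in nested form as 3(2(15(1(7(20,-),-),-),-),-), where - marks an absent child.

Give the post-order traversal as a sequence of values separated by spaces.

20 7 1 15 2 3

Post-order visits the left subtree, then the right subtree, then the node.
At 3: go left to 2.
  At 2: go left to 15.
    At 15: go left to 1.
      At 1: go left to 7.
        At 7: go left to 20.
          20 is a leaf — visit 20.
        At 7: no right child.
        Visit 7.
      At 1: no right child.
      Visit 1.
    At 15: no right child.
    Visit 15.
  At 2: no right child.
  Visit 2.
At 3: no right child.
Visit 3.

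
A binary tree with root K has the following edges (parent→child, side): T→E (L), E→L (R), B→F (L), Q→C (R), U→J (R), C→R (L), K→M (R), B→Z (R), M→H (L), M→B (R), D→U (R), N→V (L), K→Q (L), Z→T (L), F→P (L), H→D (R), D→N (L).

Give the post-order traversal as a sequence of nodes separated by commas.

Post-order visits the left subtree, then the right subtree, then the node.
At K: go left to Q.
  At Q: no left child.
  At Q: go right to C.
    At C: go left to R.
      R is a leaf — visit R.
    At C: no right child.
    Visit C.
  Visit Q.
At K: go right to M.
  At M: go left to H.
    At H: no left child.
    At H: go right to D.
      At D: go left to N.
        At N: go left to V.
          V is a leaf — visit V.
        At N: no right child.
        Visit N.
      At D: go right to U.
        At U: no left child.
        At U: go right to J.
          J is a leaf — visit J.
        Visit U.
      Visit D.
    Visit H.
  At M: go right to B.
    At B: go left to F.
      At F: go left to P.
        P is a leaf — visit P.
      At F: no right child.
      Visit F.
    At B: go right to Z.
      At Z: go left to T.
        At T: go left to E.
          At E: no left child.
          At E: go right to L.
            L is a leaf — visit L.
          Visit E.
        At T: no right child.
        Visit T.
      At Z: no right child.
      Visit Z.
    Visit B.
  Visit M.
Visit K.

R, C, Q, V, N, J, U, D, H, P, F, L, E, T, Z, B, M, K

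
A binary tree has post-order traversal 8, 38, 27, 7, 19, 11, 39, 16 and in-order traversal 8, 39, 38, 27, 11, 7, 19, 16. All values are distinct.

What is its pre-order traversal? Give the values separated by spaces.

The last element of post-order is the root; it splits in-order into left and right subtrees.
Root 16: left subtree has 7 nodes {8, 39, 38, 27, 11, 7, 19}, right has 0 { }.
  Root 39: left subtree has 1 node {8}, right has 5 {38, 27, 11, 7, 19}.
    Root 11: left subtree has 2 nodes {38, 27}, right has 2 {7, 19}.
      Root 27: left subtree has 1 node {38}, right has 0 { }.
      Root 19: left subtree has 1 node {7}, right has 0 { }.

16 39 8 11 27 38 19 7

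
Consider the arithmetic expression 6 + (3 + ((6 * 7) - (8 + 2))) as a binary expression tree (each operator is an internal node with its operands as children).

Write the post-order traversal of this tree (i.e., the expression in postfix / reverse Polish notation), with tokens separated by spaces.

6 3 6 7 * 8 2 + - + +

Post-order on an expression tree gives postfix notation: for each operator, emit left operand, right operand, then the operator.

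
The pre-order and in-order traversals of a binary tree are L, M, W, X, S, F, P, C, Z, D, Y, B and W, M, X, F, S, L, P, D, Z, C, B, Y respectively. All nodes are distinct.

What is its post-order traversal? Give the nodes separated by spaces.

W F S X M D Z B Y C P L

The first element of pre-order is the root; it splits in-order into left and right subtrees.
Root L: left subtree has 5 nodes {W, M, X, F, S}, right has 6 {P, D, Z, C, B, Y}.
  Root M: left subtree has 1 node {W}, right has 3 {X, F, S}.
    Root X: left subtree has 0 nodes { }, right has 2 {F, S}.
      Root S: left subtree has 1 node {F}, right has 0 { }.
  Root P: left subtree has 0 nodes { }, right has 5 {D, Z, C, B, Y}.
    Root C: left subtree has 2 nodes {D, Z}, right has 2 {B, Y}.
      Root Z: left subtree has 1 node {D}, right has 0 { }.
      Root Y: left subtree has 1 node {B}, right has 0 { }.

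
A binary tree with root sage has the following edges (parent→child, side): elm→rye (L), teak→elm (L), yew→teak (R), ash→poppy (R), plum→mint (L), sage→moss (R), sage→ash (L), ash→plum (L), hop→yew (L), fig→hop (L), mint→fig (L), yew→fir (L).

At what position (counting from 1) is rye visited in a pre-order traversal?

Pre-order visits the node, then its left subtree, then its right subtree.
Visit sage.
At sage: go left to ash.
  Visit ash.
  At ash: go left to plum.
    Visit plum.
    At plum: go left to mint.
      Visit mint.
      At mint: go left to fig.
        Visit fig.
        At fig: go left to hop.
          Visit hop.
          At hop: go left to yew.
            Visit yew.
            At yew: go left to fir.
              fir is a leaf — visit fir.
            At yew: go right to teak.
              Visit teak.
              At teak: go left to elm.
                Visit elm.
                At elm: go left to rye.
                  rye is a leaf — visit rye.
                At elm: no right child.
              At teak: no right child.
          At hop: no right child.
        At fig: no right child.
      At mint: no right child.
    At plum: no right child.
  At ash: go right to poppy.
    poppy is a leaf — visit poppy.
At sage: go right to moss.
  moss is a leaf — visit moss.
Full pre-order sequence: sage, ash, plum, mint, fig, hop, yew, fir, teak, elm, rye, poppy, moss.

11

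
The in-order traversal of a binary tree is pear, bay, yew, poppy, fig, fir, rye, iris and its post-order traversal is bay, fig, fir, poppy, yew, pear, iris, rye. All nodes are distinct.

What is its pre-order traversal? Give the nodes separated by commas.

The last element of post-order is the root; it splits in-order into left and right subtrees.
Root rye: left subtree has 6 nodes {pear, bay, yew, poppy, fig, fir}, right has 1 {iris}.
  Root pear: left subtree has 0 nodes { }, right has 5 {bay, yew, poppy, fig, fir}.
    Root yew: left subtree has 1 node {bay}, right has 3 {poppy, fig, fir}.
      Root poppy: left subtree has 0 nodes { }, right has 2 {fig, fir}.
        Root fir: left subtree has 1 node {fig}, right has 0 { }.

rye, pear, yew, bay, poppy, fir, fig, iris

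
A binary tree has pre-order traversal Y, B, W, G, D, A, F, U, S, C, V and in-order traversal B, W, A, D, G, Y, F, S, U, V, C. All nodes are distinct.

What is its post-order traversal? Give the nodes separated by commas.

A, D, G, W, B, S, V, C, U, F, Y

The first element of pre-order is the root; it splits in-order into left and right subtrees.
Root Y: left subtree has 5 nodes {B, W, A, D, G}, right has 5 {F, S, U, V, C}.
  Root B: left subtree has 0 nodes { }, right has 4 {W, A, D, G}.
    Root W: left subtree has 0 nodes { }, right has 3 {A, D, G}.
      Root G: left subtree has 2 nodes {A, D}, right has 0 { }.
        Root D: left subtree has 1 node {A}, right has 0 { }.
  Root F: left subtree has 0 nodes { }, right has 4 {S, U, V, C}.
    Root U: left subtree has 1 node {S}, right has 2 {V, C}.
      Root C: left subtree has 1 node {V}, right has 0 { }.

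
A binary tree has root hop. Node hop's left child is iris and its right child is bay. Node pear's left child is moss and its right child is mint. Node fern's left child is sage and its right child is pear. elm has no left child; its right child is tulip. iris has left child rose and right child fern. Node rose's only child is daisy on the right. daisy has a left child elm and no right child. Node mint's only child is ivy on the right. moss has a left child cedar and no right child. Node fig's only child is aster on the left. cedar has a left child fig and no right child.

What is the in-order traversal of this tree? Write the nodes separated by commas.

In-order visits the left subtree, then the node, then the right subtree.
At hop: go left to iris.
  At iris: go left to rose.
    At rose: no left child.
    Visit rose.
    At rose: go right to daisy.
      At daisy: go left to elm.
        At elm: no left child.
        Visit elm.
        At elm: go right to tulip.
          tulip is a leaf — visit tulip.
      Visit daisy.
      At daisy: no right child.
  Visit iris.
  At iris: go right to fern.
    At fern: go left to sage.
      sage is a leaf — visit sage.
    Visit fern.
    At fern: go right to pear.
      At pear: go left to moss.
        At moss: go left to cedar.
          At cedar: go left to fig.
            At fig: go left to aster.
              aster is a leaf — visit aster.
            Visit fig.
            At fig: no right child.
          Visit cedar.
          At cedar: no right child.
        Visit moss.
        At moss: no right child.
      Visit pear.
      At pear: go right to mint.
        At mint: no left child.
        Visit mint.
        At mint: go right to ivy.
          ivy is a leaf — visit ivy.
Visit hop.
At hop: go right to bay.
  bay is a leaf — visit bay.

rose, elm, tulip, daisy, iris, sage, fern, aster, fig, cedar, moss, pear, mint, ivy, hop, bay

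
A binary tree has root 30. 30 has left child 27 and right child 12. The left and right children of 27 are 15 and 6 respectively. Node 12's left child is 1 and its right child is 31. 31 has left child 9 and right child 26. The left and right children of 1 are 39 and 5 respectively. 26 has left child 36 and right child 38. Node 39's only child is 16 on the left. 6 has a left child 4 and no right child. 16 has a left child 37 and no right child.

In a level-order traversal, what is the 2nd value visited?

27

Level-order visits nodes level by level from the root, left to right within each level.
Level 0: 30
Level 1: 27, 12
Level 2: 15, 6, 1, 31
Level 3: 4, 39, 5, 9, 26
Level 4: 16, 36, 38
Level 5: 37
Full level-order sequence: 30, 27, 12, 15, 6, 1, 31, 4, 39, 5, 9, 26, 16, 36, 38, 37.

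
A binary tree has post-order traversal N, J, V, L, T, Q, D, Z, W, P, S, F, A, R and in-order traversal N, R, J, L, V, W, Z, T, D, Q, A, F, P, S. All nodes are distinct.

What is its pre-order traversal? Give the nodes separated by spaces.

The last element of post-order is the root; it splits in-order into left and right subtrees.
Root R: left subtree has 1 node {N}, right has 12 {J, L, V, W, Z, T, D, Q, A, F, P, S}.
  Root A: left subtree has 8 nodes {J, L, V, W, Z, T, D, Q}, right has 3 {F, P, S}.
    Root W: left subtree has 3 nodes {J, L, V}, right has 4 {Z, T, D, Q}.
      Root L: left subtree has 1 node {J}, right has 1 {V}.
      Root Z: left subtree has 0 nodes { }, right has 3 {T, D, Q}.
        Root D: left subtree has 1 node {T}, right has 1 {Q}.
    Root F: left subtree has 0 nodes { }, right has 2 {P, S}.
      Root S: left subtree has 1 node {P}, right has 0 { }.

R N A W L J V Z D T Q F S P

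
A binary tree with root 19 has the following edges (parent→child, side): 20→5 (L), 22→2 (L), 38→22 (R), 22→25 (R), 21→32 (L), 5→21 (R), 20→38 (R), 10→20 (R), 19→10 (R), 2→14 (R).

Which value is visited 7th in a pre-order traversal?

Pre-order visits the node, then its left subtree, then its right subtree.
Visit 19.
At 19: no left child.
At 19: go right to 10.
  Visit 10.
  At 10: no left child.
  At 10: go right to 20.
    Visit 20.
    At 20: go left to 5.
      Visit 5.
      At 5: no left child.
      At 5: go right to 21.
        Visit 21.
        At 21: go left to 32.
          32 is a leaf — visit 32.
        At 21: no right child.
    At 20: go right to 38.
      Visit 38.
      At 38: no left child.
      At 38: go right to 22.
        Visit 22.
        At 22: go left to 2.
          Visit 2.
          At 2: no left child.
          At 2: go right to 14.
            14 is a leaf — visit 14.
        At 22: go right to 25.
          25 is a leaf — visit 25.
Full pre-order sequence: 19, 10, 20, 5, 21, 32, 38, 22, 2, 14, 25.

38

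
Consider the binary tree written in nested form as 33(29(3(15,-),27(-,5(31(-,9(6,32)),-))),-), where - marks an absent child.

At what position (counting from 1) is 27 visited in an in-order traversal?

In-order visits the left subtree, then the node, then the right subtree.
At 33: go left to 29.
  At 29: go left to 3.
    At 3: go left to 15.
      15 is a leaf — visit 15.
    Visit 3.
    At 3: no right child.
  Visit 29.
  At 29: go right to 27.
    At 27: no left child.
    Visit 27.
    At 27: go right to 5.
      At 5: go left to 31.
        At 31: no left child.
        Visit 31.
        At 31: go right to 9.
          At 9: go left to 6.
            6 is a leaf — visit 6.
          Visit 9.
          At 9: go right to 32.
            32 is a leaf — visit 32.
      Visit 5.
      At 5: no right child.
Visit 33.
At 33: no right child.
Full in-order sequence: 15, 3, 29, 27, 31, 6, 9, 32, 5, 33.

4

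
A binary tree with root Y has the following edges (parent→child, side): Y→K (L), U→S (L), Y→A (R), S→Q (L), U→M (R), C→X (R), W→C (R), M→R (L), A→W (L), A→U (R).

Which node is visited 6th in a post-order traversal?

S

Post-order visits the left subtree, then the right subtree, then the node.
At Y: go left to K.
  K is a leaf — visit K.
At Y: go right to A.
  At A: go left to W.
    At W: no left child.
    At W: go right to C.
      At C: no left child.
      At C: go right to X.
        X is a leaf — visit X.
      Visit C.
    Visit W.
  At A: go right to U.
    At U: go left to S.
      At S: go left to Q.
        Q is a leaf — visit Q.
      At S: no right child.
      Visit S.
    At U: go right to M.
      At M: go left to R.
        R is a leaf — visit R.
      At M: no right child.
      Visit M.
    Visit U.
  Visit A.
Visit Y.
Full post-order sequence: K, X, C, W, Q, S, R, M, U, A, Y.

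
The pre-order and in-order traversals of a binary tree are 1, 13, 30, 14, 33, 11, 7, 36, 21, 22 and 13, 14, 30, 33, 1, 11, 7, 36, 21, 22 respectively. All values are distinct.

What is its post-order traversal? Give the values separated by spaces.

14 33 30 13 22 21 36 7 11 1

The first element of pre-order is the root; it splits in-order into left and right subtrees.
Root 1: left subtree has 4 nodes {13, 14, 30, 33}, right has 5 {11, 7, 36, 21, 22}.
  Root 13: left subtree has 0 nodes { }, right has 3 {14, 30, 33}.
    Root 30: left subtree has 1 node {14}, right has 1 {33}.
  Root 11: left subtree has 0 nodes { }, right has 4 {7, 36, 21, 22}.
    Root 7: left subtree has 0 nodes { }, right has 3 {36, 21, 22}.
      Root 36: left subtree has 0 nodes { }, right has 2 {21, 22}.
        Root 21: left subtree has 0 nodes { }, right has 1 {22}.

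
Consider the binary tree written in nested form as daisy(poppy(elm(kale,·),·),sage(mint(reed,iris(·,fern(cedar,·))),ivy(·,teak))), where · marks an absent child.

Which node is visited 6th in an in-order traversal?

mint

In-order visits the left subtree, then the node, then the right subtree.
At daisy: go left to poppy.
  At poppy: go left to elm.
    At elm: go left to kale.
      kale is a leaf — visit kale.
    Visit elm.
    At elm: no right child.
  Visit poppy.
  At poppy: no right child.
Visit daisy.
At daisy: go right to sage.
  At sage: go left to mint.
    At mint: go left to reed.
      reed is a leaf — visit reed.
    Visit mint.
    At mint: go right to iris.
      At iris: no left child.
      Visit iris.
      At iris: go right to fern.
        At fern: go left to cedar.
          cedar is a leaf — visit cedar.
        Visit fern.
        At fern: no right child.
  Visit sage.
  At sage: go right to ivy.
    At ivy: no left child.
    Visit ivy.
    At ivy: go right to teak.
      teak is a leaf — visit teak.
Full in-order sequence: kale, elm, poppy, daisy, reed, mint, iris, cedar, fern, sage, ivy, teak.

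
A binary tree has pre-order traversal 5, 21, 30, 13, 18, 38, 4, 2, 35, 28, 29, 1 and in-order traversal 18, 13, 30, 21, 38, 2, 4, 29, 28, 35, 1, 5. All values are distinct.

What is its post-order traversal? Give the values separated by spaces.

18 13 30 2 29 28 1 35 4 38 21 5

The first element of pre-order is the root; it splits in-order into left and right subtrees.
Root 5: left subtree has 11 nodes {18, 13, 30, 21, 38, 2, 4, 29, 28, 35, 1}, right has 0 { }.
  Root 21: left subtree has 3 nodes {18, 13, 30}, right has 7 {38, 2, 4, 29, 28, 35, 1}.
    Root 30: left subtree has 2 nodes {18, 13}, right has 0 { }.
      Root 13: left subtree has 1 node {18}, right has 0 { }.
    Root 38: left subtree has 0 nodes { }, right has 6 {2, 4, 29, 28, 35, 1}.
      Root 4: left subtree has 1 node {2}, right has 4 {29, 28, 35, 1}.
        Root 35: left subtree has 2 nodes {29, 28}, right has 1 {1}.
          Root 28: left subtree has 1 node {29}, right has 0 { }.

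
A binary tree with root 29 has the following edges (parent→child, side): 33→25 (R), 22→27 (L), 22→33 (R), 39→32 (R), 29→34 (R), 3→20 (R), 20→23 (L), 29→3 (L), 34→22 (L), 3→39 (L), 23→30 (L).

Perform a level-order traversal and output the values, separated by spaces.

Level-order visits nodes level by level from the root, left to right within each level.
Level 0: 29
Level 1: 3, 34
Level 2: 39, 20, 22
Level 3: 32, 23, 27, 33
Level 4: 30, 25

29 3 34 39 20 22 32 23 27 33 30 25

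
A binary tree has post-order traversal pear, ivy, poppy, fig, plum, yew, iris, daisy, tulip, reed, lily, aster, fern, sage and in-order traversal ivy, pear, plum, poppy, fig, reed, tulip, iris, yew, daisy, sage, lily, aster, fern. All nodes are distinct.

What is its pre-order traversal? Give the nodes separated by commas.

sage, reed, plum, ivy, pear, fig, poppy, tulip, daisy, iris, yew, fern, aster, lily

The last element of post-order is the root; it splits in-order into left and right subtrees.
Root sage: left subtree has 10 nodes {ivy, pear, plum, poppy, fig, reed, tulip, iris, yew, daisy}, right has 3 {lily, aster, fern}.
  Root reed: left subtree has 5 nodes {ivy, pear, plum, poppy, fig}, right has 4 {tulip, iris, yew, daisy}.
    Root plum: left subtree has 2 nodes {ivy, pear}, right has 2 {poppy, fig}.
      Root ivy: left subtree has 0 nodes { }, right has 1 {pear}.
      Root fig: left subtree has 1 node {poppy}, right has 0 { }.
    Root tulip: left subtree has 0 nodes { }, right has 3 {iris, yew, daisy}.
      Root daisy: left subtree has 2 nodes {iris, yew}, right has 0 { }.
        Root iris: left subtree has 0 nodes { }, right has 1 {yew}.
  Root fern: left subtree has 2 nodes {lily, aster}, right has 0 { }.
    Root aster: left subtree has 1 node {lily}, right has 0 { }.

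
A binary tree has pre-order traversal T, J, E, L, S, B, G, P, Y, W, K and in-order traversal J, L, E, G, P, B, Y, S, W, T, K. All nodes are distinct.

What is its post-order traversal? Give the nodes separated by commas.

L, P, G, Y, B, W, S, E, J, K, T

The first element of pre-order is the root; it splits in-order into left and right subtrees.
Root T: left subtree has 9 nodes {J, L, E, G, P, B, Y, S, W}, right has 1 {K}.
  Root J: left subtree has 0 nodes { }, right has 8 {L, E, G, P, B, Y, S, W}.
    Root E: left subtree has 1 node {L}, right has 6 {G, P, B, Y, S, W}.
      Root S: left subtree has 4 nodes {G, P, B, Y}, right has 1 {W}.
        Root B: left subtree has 2 nodes {G, P}, right has 1 {Y}.
          Root G: left subtree has 0 nodes { }, right has 1 {P}.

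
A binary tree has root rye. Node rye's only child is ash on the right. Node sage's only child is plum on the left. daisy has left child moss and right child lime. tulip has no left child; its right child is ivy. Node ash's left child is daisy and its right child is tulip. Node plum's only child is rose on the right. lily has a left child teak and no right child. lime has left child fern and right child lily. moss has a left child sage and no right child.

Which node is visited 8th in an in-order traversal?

lime

In-order visits the left subtree, then the node, then the right subtree.
At rye: no left child.
Visit rye.
At rye: go right to ash.
  At ash: go left to daisy.
    At daisy: go left to moss.
      At moss: go left to sage.
        At sage: go left to plum.
          At plum: no left child.
          Visit plum.
          At plum: go right to rose.
            rose is a leaf — visit rose.
        Visit sage.
        At sage: no right child.
      Visit moss.
      At moss: no right child.
    Visit daisy.
    At daisy: go right to lime.
      At lime: go left to fern.
        fern is a leaf — visit fern.
      Visit lime.
      At lime: go right to lily.
        At lily: go left to teak.
          teak is a leaf — visit teak.
        Visit lily.
        At lily: no right child.
  Visit ash.
  At ash: go right to tulip.
    At tulip: no left child.
    Visit tulip.
    At tulip: go right to ivy.
      ivy is a leaf — visit ivy.
Full in-order sequence: rye, plum, rose, sage, moss, daisy, fern, lime, teak, lily, ash, tulip, ivy.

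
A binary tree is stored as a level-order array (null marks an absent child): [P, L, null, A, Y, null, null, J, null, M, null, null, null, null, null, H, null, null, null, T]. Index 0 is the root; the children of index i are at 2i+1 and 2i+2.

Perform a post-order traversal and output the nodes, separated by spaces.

Post-order visits the left subtree, then the right subtree, then the node.
At P: go left to L.
  At L: go left to A.
    At A: go left to J.
      At J: go left to H.
        H is a leaf — visit H.
      At J: no right child.
      Visit J.
    At A: no right child.
    Visit A.
  At L: go right to Y.
    At Y: go left to M.
      At M: go left to T.
        T is a leaf — visit T.
      At M: no right child.
      Visit M.
    At Y: no right child.
    Visit Y.
  Visit L.
At P: no right child.
Visit P.

H J A T M Y L P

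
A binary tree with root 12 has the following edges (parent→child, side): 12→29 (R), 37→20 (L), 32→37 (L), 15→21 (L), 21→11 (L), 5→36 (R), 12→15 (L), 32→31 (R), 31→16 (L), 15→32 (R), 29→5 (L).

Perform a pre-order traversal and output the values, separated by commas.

Pre-order visits the node, then its left subtree, then its right subtree.
Visit 12.
At 12: go left to 15.
  Visit 15.
  At 15: go left to 21.
    Visit 21.
    At 21: go left to 11.
      11 is a leaf — visit 11.
    At 21: no right child.
  At 15: go right to 32.
    Visit 32.
    At 32: go left to 37.
      Visit 37.
      At 37: go left to 20.
        20 is a leaf — visit 20.
      At 37: no right child.
    At 32: go right to 31.
      Visit 31.
      At 31: go left to 16.
        16 is a leaf — visit 16.
      At 31: no right child.
At 12: go right to 29.
  Visit 29.
  At 29: go left to 5.
    Visit 5.
    At 5: no left child.
    At 5: go right to 36.
      36 is a leaf — visit 36.
  At 29: no right child.

12, 15, 21, 11, 32, 37, 20, 31, 16, 29, 5, 36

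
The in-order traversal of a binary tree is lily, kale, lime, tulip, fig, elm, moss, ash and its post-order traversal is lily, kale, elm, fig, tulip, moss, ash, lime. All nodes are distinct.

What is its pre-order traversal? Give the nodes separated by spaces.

lime kale lily ash moss tulip fig elm

The last element of post-order is the root; it splits in-order into left and right subtrees.
Root lime: left subtree has 2 nodes {lily, kale}, right has 5 {tulip, fig, elm, moss, ash}.
  Root kale: left subtree has 1 node {lily}, right has 0 { }.
  Root ash: left subtree has 4 nodes {tulip, fig, elm, moss}, right has 0 { }.
    Root moss: left subtree has 3 nodes {tulip, fig, elm}, right has 0 { }.
      Root tulip: left subtree has 0 nodes { }, right has 2 {fig, elm}.
        Root fig: left subtree has 0 nodes { }, right has 1 {elm}.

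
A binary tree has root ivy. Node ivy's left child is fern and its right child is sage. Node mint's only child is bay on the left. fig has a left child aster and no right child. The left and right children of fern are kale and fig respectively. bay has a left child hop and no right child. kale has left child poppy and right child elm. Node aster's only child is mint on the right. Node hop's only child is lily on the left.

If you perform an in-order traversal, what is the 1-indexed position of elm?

3

In-order visits the left subtree, then the node, then the right subtree.
At ivy: go left to fern.
  At fern: go left to kale.
    At kale: go left to poppy.
      poppy is a leaf — visit poppy.
    Visit kale.
    At kale: go right to elm.
      elm is a leaf — visit elm.
  Visit fern.
  At fern: go right to fig.
    At fig: go left to aster.
      At aster: no left child.
      Visit aster.
      At aster: go right to mint.
        At mint: go left to bay.
          At bay: go left to hop.
            At hop: go left to lily.
              lily is a leaf — visit lily.
            Visit hop.
            At hop: no right child.
          Visit bay.
          At bay: no right child.
        Visit mint.
        At mint: no right child.
    Visit fig.
    At fig: no right child.
Visit ivy.
At ivy: go right to sage.
  sage is a leaf — visit sage.
Full in-order sequence: poppy, kale, elm, fern, aster, lily, hop, bay, mint, fig, ivy, sage.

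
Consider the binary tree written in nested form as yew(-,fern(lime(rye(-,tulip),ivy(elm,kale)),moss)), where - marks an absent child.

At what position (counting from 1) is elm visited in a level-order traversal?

Level-order visits nodes level by level from the root, left to right within each level.
Level 0: yew
Level 1: fern
Level 2: lime, moss
Level 3: rye, ivy
Level 4: tulip, elm, kale
Full level-order sequence: yew, fern, lime, moss, rye, ivy, tulip, elm, kale.

8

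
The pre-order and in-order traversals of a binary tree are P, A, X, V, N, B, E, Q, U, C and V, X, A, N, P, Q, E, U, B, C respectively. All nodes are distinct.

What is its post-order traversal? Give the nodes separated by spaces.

The first element of pre-order is the root; it splits in-order into left and right subtrees.
Root P: left subtree has 4 nodes {V, X, A, N}, right has 5 {Q, E, U, B, C}.
  Root A: left subtree has 2 nodes {V, X}, right has 1 {N}.
    Root X: left subtree has 1 node {V}, right has 0 { }.
  Root B: left subtree has 3 nodes {Q, E, U}, right has 1 {C}.
    Root E: left subtree has 1 node {Q}, right has 1 {U}.

V X N A Q U E C B P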